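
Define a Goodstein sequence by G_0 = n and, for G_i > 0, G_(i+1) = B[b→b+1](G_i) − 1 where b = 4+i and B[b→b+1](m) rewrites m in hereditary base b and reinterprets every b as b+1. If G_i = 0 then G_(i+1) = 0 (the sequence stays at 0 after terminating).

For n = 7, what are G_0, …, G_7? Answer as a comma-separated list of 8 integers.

(0) 7|_4 = 4 + 3 ↦ 5 + 3|_5 = 8 ⇒ 7
(1) 7|_5 = 5 + 2 ↦ 6 + 2|_6 = 8 ⇒ 7
(2) 7|_6 = 6 + 1 ↦ 7 + 1|_7 = 8 ⇒ 7
(3) 7|_7 = 7 ↦ 8|_8 = 8 ⇒ 7
(4) 7|_8 = 7 ↦ 7|_9 = 7 ⇒ 6
(5) 6|_9 = 6 ↦ 6|_10 = 6 ⇒ 5
(6) 5|_10 = 5 ↦ 5|_11 = 5 ⇒ 4

7, 7, 7, 7, 7, 6, 5, 4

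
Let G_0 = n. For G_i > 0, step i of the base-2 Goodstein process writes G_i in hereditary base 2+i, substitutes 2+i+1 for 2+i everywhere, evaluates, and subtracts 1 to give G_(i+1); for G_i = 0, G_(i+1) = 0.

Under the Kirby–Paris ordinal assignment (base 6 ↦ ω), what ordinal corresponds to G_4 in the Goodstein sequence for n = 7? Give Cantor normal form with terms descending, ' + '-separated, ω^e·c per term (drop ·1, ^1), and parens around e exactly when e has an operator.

ω^ω + 1

[0] 7 ≡ 2^2 + 2 + 1 (base 2). Lift 3: 31. −1: 30.
[1] 30 ≡ 3^3 + 3 (base 3). Lift 4: 260. −1: 259.
[2] 259 ≡ 4^4 + 3 (base 4). Lift 5: 3128. −1: 3127.
[3] 3127 ≡ 5^5 + 2 (base 5). Lift 6: 46658. −1: 46657.
[4] 46657 ≡ 6^6 + 1 (base 6). Lift 7: 823544. −1: 823543.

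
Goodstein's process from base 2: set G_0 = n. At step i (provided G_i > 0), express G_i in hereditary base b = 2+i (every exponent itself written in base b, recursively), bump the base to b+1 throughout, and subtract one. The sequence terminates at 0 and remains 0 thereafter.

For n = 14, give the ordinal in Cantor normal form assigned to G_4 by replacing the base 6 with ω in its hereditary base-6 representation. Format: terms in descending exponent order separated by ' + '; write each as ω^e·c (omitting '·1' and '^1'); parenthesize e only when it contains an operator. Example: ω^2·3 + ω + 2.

G_0=14  [base 2] 2^(2 + 1) + 2^2 + 2  →[2↦3]→  3^(3 + 1) + 3^3 + 3 = 111  −1 ⇒ G_1=110
G_1=110  [base 3] 3^(3 + 1) + 3^3 + 2  →[3↦4]→  4^(4 + 1) + 4^4 + 2 = 1282  −1 ⇒ G_2=1281
G_2=1281  [base 4] 4^(4 + 1) + 4^4 + 1  →[4↦5]→  5^(5 + 1) + 5^5 + 1 = 18751  −1 ⇒ G_3=18750
G_3=18750  [base 5] 5^(5 + 1) + 5^5  →[5↦6]→  6^(6 + 1) + 6^6 = 326592  −1 ⇒ G_4=326591
G_4=326591  [base 6] 6^(6 + 1) + 5·6^5 + 5·6^4 + 5·6^3 + 5·6^2 + 5·6 + 5  →[6↦7]→  7^(7 + 1) + 5·7^5 + 5·7^4 + 5·7^3 + 5·7^2 + 5·7 + 5 = 5862841  −1 ⇒ G_5=5862840

ω^(ω + 1) + ω^5·5 + ω^4·5 + ω^3·5 + ω^2·5 + ω·5 + 5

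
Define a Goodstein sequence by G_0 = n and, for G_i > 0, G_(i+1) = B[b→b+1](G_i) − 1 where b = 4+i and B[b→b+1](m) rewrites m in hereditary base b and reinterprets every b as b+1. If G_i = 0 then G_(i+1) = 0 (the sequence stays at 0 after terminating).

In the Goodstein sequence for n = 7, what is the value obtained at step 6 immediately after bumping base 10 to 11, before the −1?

5

[0] 7 ≡ 4 + 3 (base 4). Lift 5: 8. −1: 7.
[1] 7 ≡ 5 + 2 (base 5). Lift 6: 8. −1: 7.
[2] 7 ≡ 6 + 1 (base 6). Lift 7: 8. −1: 7.
[3] 7 ≡ 7 (base 7). Lift 8: 8. −1: 7.
[4] 7 ≡ 7 (base 8). Lift 9: 7. −1: 6.
[5] 6 ≡ 6 (base 9). Lift 10: 6. −1: 5.
[6] 5 ≡ 5 (base 10). Lift 11: 5. −1: 4.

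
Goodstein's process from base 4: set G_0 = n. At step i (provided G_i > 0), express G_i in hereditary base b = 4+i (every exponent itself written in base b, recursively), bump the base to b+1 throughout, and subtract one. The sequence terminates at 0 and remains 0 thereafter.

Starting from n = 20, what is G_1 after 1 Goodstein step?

G_0 = 20. HB_4(20) = 4^2 + 4. Bump = 30. G_1 = 29.
G_1 = 29. HB_5(29) = 5^2 + 4. Bump = 40. G_2 = 39.

29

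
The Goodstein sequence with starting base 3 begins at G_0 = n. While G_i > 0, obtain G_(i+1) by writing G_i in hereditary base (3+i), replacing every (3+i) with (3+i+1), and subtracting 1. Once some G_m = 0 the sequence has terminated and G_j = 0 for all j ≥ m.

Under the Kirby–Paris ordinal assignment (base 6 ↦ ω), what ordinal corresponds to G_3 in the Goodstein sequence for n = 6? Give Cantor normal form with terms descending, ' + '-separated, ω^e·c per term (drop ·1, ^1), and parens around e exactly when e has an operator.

G_0 = 6. HB_3(6) = 2·3. Bump = 8. G_1 = 7.
G_1 = 7. HB_4(7) = 4 + 3. Bump = 8. G_2 = 7.
G_2 = 7. HB_5(7) = 5 + 2. Bump = 8. G_3 = 7.
G_3 = 7. HB_6(7) = 6 + 1. Bump = 8. G_4 = 7.

ω + 1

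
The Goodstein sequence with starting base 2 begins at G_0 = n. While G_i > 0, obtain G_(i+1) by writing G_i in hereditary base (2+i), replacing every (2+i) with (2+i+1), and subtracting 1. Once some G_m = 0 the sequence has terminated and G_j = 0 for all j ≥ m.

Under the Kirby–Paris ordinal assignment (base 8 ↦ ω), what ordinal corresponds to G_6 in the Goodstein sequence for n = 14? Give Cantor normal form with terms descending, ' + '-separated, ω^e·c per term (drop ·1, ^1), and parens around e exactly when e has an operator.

ω^(ω + 1) + ω^5·5 + ω^4·5 + ω^3·5 + ω^2·5 + ω·5 + 3

(0) 14|_2 = 2^(2 + 1) + 2^2 + 2 ↦ 3^(3 + 1) + 3^3 + 3|_3 = 111 ⇒ 110
(1) 110|_3 = 3^(3 + 1) + 3^3 + 2 ↦ 4^(4 + 1) + 4^4 + 2|_4 = 1282 ⇒ 1281
(2) 1281|_4 = 4^(4 + 1) + 4^4 + 1 ↦ 5^(5 + 1) + 5^5 + 1|_5 = 18751 ⇒ 18750
(3) 18750|_5 = 5^(5 + 1) + 5^5 ↦ 6^(6 + 1) + 6^6|_6 = 326592 ⇒ 326591
(4) 326591|_6 = 6^(6 + 1) + 5·6^5 + 5·6^4 + 5·6^3 + 5·6^2 + 5·6 + 5 ↦ 7^(7 + 1) + 5·7^5 + 5·7^4 + 5·7^3 + 5·7^2 + 5·7 + 5|_7 = 5862841 ⇒ 5862840
(5) 5862840|_7 = 7^(7 + 1) + 5·7^5 + 5·7^4 + 5·7^3 + 5·7^2 + 5·7 + 4 ↦ 8^(8 + 1) + 5·8^5 + 5·8^4 + 5·8^3 + 5·8^2 + 5·8 + 4|_8 = 134404972 ⇒ 134404971
(6) 134404971|_8 = 8^(8 + 1) + 5·8^5 + 5·8^4 + 5·8^3 + 5·8^2 + 5·8 + 3 ↦ 9^(9 + 1) + 5·9^5 + 5·9^4 + 5·9^3 + 5·9^2 + 5·9 + 3|_9 = 3487116549 ⇒ 3487116548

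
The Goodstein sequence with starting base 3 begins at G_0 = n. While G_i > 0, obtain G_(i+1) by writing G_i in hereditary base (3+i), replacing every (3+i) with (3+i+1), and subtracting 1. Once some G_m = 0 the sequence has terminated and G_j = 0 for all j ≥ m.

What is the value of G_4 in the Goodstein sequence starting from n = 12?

49

i=0: 12 = 3^2 + 3 (b=3); 3→4: 4^2 + 4 = 20; 20−1 = 19
i=1: 19 = 4^2 + 3 (b=4); 4→5: 5^2 + 3 = 28; 28−1 = 27
i=2: 27 = 5^2 + 2 (b=5); 5→6: 6^2 + 2 = 38; 38−1 = 37
i=3: 37 = 6^2 + 1 (b=6); 6→7: 7^2 + 1 = 50; 50−1 = 49
i=4: 49 = 7^2 (b=7); 7→8: 8^2 = 64; 64−1 = 63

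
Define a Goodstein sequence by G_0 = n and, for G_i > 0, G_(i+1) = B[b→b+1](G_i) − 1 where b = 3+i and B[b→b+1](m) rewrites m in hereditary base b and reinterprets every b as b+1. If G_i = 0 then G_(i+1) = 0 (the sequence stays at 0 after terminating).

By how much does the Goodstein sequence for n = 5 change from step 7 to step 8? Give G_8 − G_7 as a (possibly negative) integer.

G_0=5  [base 3] 3 + 2  →[3↦4]→  4 + 2 = 6  −1 ⇒ G_1=5
G_1=5  [base 4] 4 + 1  →[4↦5]→  5 + 1 = 6  −1 ⇒ G_2=5
G_2=5  [base 5] 5  →[5↦6]→  6 = 6  −1 ⇒ G_3=5
G_3=5  [base 6] 5  →[6↦7]→  5 = 5  −1 ⇒ G_4=4
G_4=4  [base 7] 4  →[7↦8]→  4 = 4  −1 ⇒ G_5=3
G_5=3  [base 8] 3  →[8↦9]→  3 = 3  −1 ⇒ G_6=2
G_6=2  [base 9] 2  →[9↦10]→  2 = 2  −1 ⇒ G_7=1
G_7=1  [base 10] 1  →[10↦11]→  1 = 1  −1 ⇒ G_8=0

-1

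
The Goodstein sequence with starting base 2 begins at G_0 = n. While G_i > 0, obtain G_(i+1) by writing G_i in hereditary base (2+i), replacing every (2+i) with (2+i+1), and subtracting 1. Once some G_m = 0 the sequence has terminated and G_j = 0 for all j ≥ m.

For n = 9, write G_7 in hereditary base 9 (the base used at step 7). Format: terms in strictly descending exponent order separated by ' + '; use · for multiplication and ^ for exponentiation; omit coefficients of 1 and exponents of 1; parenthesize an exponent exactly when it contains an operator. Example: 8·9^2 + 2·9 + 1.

3·9^9 + 3·9^3 + 3·9^2 + 2·9 + 6

(0) 9|_2 = 2^(2 + 1) + 1 ↦ 3^(3 + 1) + 1|_3 = 82 ⇒ 81
(1) 81|_3 = 3^(3 + 1) ↦ 4^(4 + 1)|_4 = 1024 ⇒ 1023
(2) 1023|_4 = 3·4^4 + 3·4^3 + 3·4^2 + 3·4 + 3 ↦ 3·5^5 + 3·5^3 + 3·5^2 + 3·5 + 3|_5 = 9843 ⇒ 9842
(3) 9842|_5 = 3·5^5 + 3·5^3 + 3·5^2 + 3·5 + 2 ↦ 3·6^6 + 3·6^3 + 3·6^2 + 3·6 + 2|_6 = 140744 ⇒ 140743
(4) 140743|_6 = 3·6^6 + 3·6^3 + 3·6^2 + 3·6 + 1 ↦ 3·7^7 + 3·7^3 + 3·7^2 + 3·7 + 1|_7 = 2471827 ⇒ 2471826
(5) 2471826|_7 = 3·7^7 + 3·7^3 + 3·7^2 + 3·7 ↦ 3·8^8 + 3·8^3 + 3·8^2 + 3·8|_8 = 50333400 ⇒ 50333399
(6) 50333399|_8 = 3·8^8 + 3·8^3 + 3·8^2 + 2·8 + 7 ↦ 3·9^9 + 3·9^3 + 3·9^2 + 2·9 + 7|_9 = 1162263922 ⇒ 1162263921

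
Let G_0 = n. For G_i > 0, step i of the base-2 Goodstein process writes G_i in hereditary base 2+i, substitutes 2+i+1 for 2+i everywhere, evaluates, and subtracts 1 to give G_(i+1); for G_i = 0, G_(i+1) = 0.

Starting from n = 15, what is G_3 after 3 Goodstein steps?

G_0 = 15. HB_2(15) = 2^(2 + 1) + 2^2 + 2 + 1. Bump = 112. G_1 = 111.
G_1 = 111. HB_3(111) = 3^(3 + 1) + 3^3 + 3. Bump = 1284. G_2 = 1283.
G_2 = 1283. HB_4(1283) = 4^(4 + 1) + 4^4 + 3. Bump = 18753. G_3 = 18752.
G_3 = 18752. HB_5(18752) = 5^(5 + 1) + 5^5 + 2. Bump = 326594. G_4 = 326593.

18752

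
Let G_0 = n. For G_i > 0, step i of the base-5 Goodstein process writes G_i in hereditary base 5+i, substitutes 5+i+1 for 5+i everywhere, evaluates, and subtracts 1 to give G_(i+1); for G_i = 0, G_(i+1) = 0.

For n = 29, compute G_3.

G_0=29  [base 5] 5^2 + 4  →[5↦6]→  6^2 + 4 = 40  −1 ⇒ G_1=39
G_1=39  [base 6] 6^2 + 3  →[6↦7]→  7^2 + 3 = 52  −1 ⇒ G_2=51
G_2=51  [base 7] 7^2 + 2  →[7↦8]→  8^2 + 2 = 66  −1 ⇒ G_3=65
G_3=65  [base 8] 8^2 + 1  →[8↦9]→  9^2 + 1 = 82  −1 ⇒ G_4=81

65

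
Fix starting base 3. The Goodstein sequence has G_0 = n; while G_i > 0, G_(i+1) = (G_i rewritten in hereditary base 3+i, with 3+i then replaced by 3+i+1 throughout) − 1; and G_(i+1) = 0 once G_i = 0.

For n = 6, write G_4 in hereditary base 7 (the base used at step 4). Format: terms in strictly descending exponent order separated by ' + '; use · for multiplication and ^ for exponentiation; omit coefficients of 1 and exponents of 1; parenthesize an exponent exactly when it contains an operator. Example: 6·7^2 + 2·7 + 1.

G_0=6  [base 3] 2·3  →[3↦4]→  2·4 = 8  −1 ⇒ G_1=7
G_1=7  [base 4] 4 + 3  →[4↦5]→  5 + 3 = 8  −1 ⇒ G_2=7
G_2=7  [base 5] 5 + 2  →[5↦6]→  6 + 2 = 8  −1 ⇒ G_3=7
G_3=7  [base 6] 6 + 1  →[6↦7]→  7 + 1 = 8  −1 ⇒ G_4=7

7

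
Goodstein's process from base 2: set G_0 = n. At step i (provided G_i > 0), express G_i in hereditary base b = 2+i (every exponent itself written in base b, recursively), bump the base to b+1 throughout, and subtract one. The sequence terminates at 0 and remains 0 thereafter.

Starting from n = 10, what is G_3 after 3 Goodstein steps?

i=0: 10 = 2^(2 + 1) + 2 (b=2); 2→3: 3^(3 + 1) + 3 = 84; 84−1 = 83
i=1: 83 = 3^(3 + 1) + 2 (b=3); 3→4: 4^(4 + 1) + 2 = 1026; 1026−1 = 1025
i=2: 1025 = 4^(4 + 1) + 1 (b=4); 4→5: 5^(5 + 1) + 1 = 15626; 15626−1 = 15625
i=3: 15625 = 5^(5 + 1) (b=5); 5→6: 6^(6 + 1) = 279936; 279936−1 = 279935

15625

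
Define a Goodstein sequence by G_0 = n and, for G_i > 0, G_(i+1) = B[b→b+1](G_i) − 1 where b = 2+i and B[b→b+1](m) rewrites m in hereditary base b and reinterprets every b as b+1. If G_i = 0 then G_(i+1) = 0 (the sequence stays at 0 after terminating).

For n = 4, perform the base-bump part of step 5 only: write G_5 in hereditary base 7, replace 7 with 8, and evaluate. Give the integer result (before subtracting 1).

base 2: 4 = 2^2; at 3: 3^3 = 27; next = 26
base 3: 26 = 2·3^2 + 2·3 + 2; at 4: 2·4^2 + 2·4 + 2 = 42; next = 41
base 4: 41 = 2·4^2 + 2·4 + 1; at 5: 2·5^2 + 2·5 + 1 = 61; next = 60
base 5: 60 = 2·5^2 + 2·5; at 6: 2·6^2 + 2·6 = 84; next = 83
base 6: 83 = 2·6^2 + 6 + 5; at 7: 2·7^2 + 7 + 5 = 110; next = 109
base 7: 109 = 2·7^2 + 7 + 4; at 8: 2·8^2 + 8 + 4 = 140; next = 139

140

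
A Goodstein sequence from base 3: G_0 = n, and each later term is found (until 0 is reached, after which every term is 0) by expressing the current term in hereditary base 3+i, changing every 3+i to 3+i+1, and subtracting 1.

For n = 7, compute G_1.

G_0=7  [base 3] 2·3 + 1  →[3↦4]→  2·4 + 1 = 9  −1 ⇒ G_1=8
G_1=8  [base 4] 2·4  →[4↦5]→  2·5 = 10  −1 ⇒ G_2=9

8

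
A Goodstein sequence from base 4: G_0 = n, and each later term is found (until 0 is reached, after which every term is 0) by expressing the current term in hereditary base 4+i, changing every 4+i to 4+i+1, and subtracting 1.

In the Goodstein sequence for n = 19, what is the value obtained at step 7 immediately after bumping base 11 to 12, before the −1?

base 4: 19 = 4^2 + 3; at 5: 5^2 + 3 = 28; next = 27
base 5: 27 = 5^2 + 2; at 6: 6^2 + 2 = 38; next = 37
base 6: 37 = 6^2 + 1; at 7: 7^2 + 1 = 50; next = 49
base 7: 49 = 7^2; at 8: 8^2 = 64; next = 63
base 8: 63 = 7·8 + 7; at 9: 7·9 + 7 = 70; next = 69
base 9: 69 = 7·9 + 6; at 10: 7·10 + 6 = 76; next = 75
base 10: 75 = 7·10 + 5; at 11: 7·11 + 5 = 82; next = 81
base 11: 81 = 7·11 + 4; at 12: 7·12 + 4 = 88; next = 87

88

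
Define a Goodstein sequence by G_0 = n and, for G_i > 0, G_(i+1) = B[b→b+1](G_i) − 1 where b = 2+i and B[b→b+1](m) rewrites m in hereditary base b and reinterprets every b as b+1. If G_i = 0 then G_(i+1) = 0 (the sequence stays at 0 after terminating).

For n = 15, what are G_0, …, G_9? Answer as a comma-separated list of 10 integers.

15, 111, 1283, 18752, 326593, 6588344, 150994943, 3524450280, 100077777775, 3138578427934

(0) 15|_2 = 2^(2 + 1) + 2^2 + 2 + 1 ↦ 3^(3 + 1) + 3^3 + 3 + 1|_3 = 112 ⇒ 111
(1) 111|_3 = 3^(3 + 1) + 3^3 + 3 ↦ 4^(4 + 1) + 4^4 + 4|_4 = 1284 ⇒ 1283
(2) 1283|_4 = 4^(4 + 1) + 4^4 + 3 ↦ 5^(5 + 1) + 5^5 + 3|_5 = 18753 ⇒ 18752
(3) 18752|_5 = 5^(5 + 1) + 5^5 + 2 ↦ 6^(6 + 1) + 6^6 + 2|_6 = 326594 ⇒ 326593
(4) 326593|_6 = 6^(6 + 1) + 6^6 + 1 ↦ 7^(7 + 1) + 7^7 + 1|_7 = 6588345 ⇒ 6588344
(5) 6588344|_7 = 7^(7 + 1) + 7^7 ↦ 8^(8 + 1) + 8^8|_8 = 150994944 ⇒ 150994943
(6) 150994943|_8 = 8^(8 + 1) + 7·8^7 + 7·8^6 + 7·8^5 + 7·8^4 + 7·8^3 + 7·8^2 + 7·8 + 7 ↦ 9^(9 + 1) + 7·9^7 + 7·9^6 + 7·9^5 + 7·9^4 + 7·9^3 + 7·9^2 + 7·9 + 7|_9 = 3524450281 ⇒ 3524450280
(7) 3524450280|_9 = 9^(9 + 1) + 7·9^7 + 7·9^6 + 7·9^5 + 7·9^4 + 7·9^3 + 7·9^2 + 7·9 + 6 ↦ 10^(10 + 1) + 7·10^7 + 7·10^6 + 7·10^5 + 7·10^4 + 7·10^3 + 7·10^2 + 7·10 + 6|_10 = 100077777776 ⇒ 100077777775
(8) 100077777775|_10 = 10^(10 + 1) + 7·10^7 + 7·10^6 + 7·10^5 + 7·10^4 + 7·10^3 + 7·10^2 + 7·10 + 5 ↦ 11^(11 + 1) + 7·11^7 + 7·11^6 + 7·11^5 + 7·11^4 + 7·11^3 + 7·11^2 + 7·11 + 5|_11 = 3138578427935 ⇒ 3138578427934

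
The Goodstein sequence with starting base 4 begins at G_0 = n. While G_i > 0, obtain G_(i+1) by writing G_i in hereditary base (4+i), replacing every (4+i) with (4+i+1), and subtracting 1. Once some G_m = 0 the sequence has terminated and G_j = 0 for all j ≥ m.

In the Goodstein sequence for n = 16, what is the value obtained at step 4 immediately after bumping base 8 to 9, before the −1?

37

G_0=16  [base 4] 4^2  →[4↦5]→  5^2 = 25  −1 ⇒ G_1=24
G_1=24  [base 5] 4·5 + 4  →[5↦6]→  4·6 + 4 = 28  −1 ⇒ G_2=27
G_2=27  [base 6] 4·6 + 3  →[6↦7]→  4·7 + 3 = 31  −1 ⇒ G_3=30
G_3=30  [base 7] 4·7 + 2  →[7↦8]→  4·8 + 2 = 34  −1 ⇒ G_4=33
G_4=33  [base 8] 4·8 + 1  →[8↦9]→  4·9 + 1 = 37  −1 ⇒ G_5=36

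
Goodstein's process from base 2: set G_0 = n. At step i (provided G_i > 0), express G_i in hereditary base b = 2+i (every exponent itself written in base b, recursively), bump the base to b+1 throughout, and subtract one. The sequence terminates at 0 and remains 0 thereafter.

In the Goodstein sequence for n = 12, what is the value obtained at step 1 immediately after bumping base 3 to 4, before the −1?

1066

(0) 12|_2 = 2^(2 + 1) + 2^2 ↦ 3^(3 + 1) + 3^3|_3 = 108 ⇒ 107
(1) 107|_3 = 3^(3 + 1) + 2·3^2 + 2·3 + 2 ↦ 4^(4 + 1) + 2·4^2 + 2·4 + 2|_4 = 1066 ⇒ 1065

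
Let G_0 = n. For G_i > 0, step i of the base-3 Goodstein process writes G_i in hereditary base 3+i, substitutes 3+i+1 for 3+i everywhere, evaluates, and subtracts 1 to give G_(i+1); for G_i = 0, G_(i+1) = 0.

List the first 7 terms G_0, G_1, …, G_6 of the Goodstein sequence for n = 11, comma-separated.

11, 17, 25, 35, 39, 43, 47

step 0: 11 = 3^2 + 2; sub 4 for 3: 4^2 + 2; = 18; G_1 = 18−1 = 17
step 1: 17 = 4^2 + 1; sub 5 for 4: 5^2 + 1; = 26; G_2 = 26−1 = 25
step 2: 25 = 5^2; sub 6 for 5: 6^2; = 36; G_3 = 36−1 = 35
step 3: 35 = 5·6 + 5; sub 7 for 6: 5·7 + 5; = 40; G_4 = 40−1 = 39
step 4: 39 = 5·7 + 4; sub 8 for 7: 5·8 + 4; = 44; G_5 = 44−1 = 43
step 5: 43 = 5·8 + 3; sub 9 for 8: 5·9 + 3; = 48; G_6 = 48−1 = 47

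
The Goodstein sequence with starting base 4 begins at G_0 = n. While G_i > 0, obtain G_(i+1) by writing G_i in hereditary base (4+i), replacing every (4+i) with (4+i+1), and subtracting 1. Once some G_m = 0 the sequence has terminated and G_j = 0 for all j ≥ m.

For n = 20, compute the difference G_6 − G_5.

18

i=0: 20 = 4^2 + 4 (b=4); 4→5: 5^2 + 5 = 30; 30−1 = 29
i=1: 29 = 5^2 + 4 (b=5); 5→6: 6^2 + 4 = 40; 40−1 = 39
i=2: 39 = 6^2 + 3 (b=6); 6→7: 7^2 + 3 = 52; 52−1 = 51
i=3: 51 = 7^2 + 2 (b=7); 7→8: 8^2 + 2 = 66; 66−1 = 65
i=4: 65 = 8^2 + 1 (b=8); 8→9: 9^2 + 1 = 82; 82−1 = 81
i=5: 81 = 9^2 (b=9); 9→10: 10^2 = 100; 100−1 = 99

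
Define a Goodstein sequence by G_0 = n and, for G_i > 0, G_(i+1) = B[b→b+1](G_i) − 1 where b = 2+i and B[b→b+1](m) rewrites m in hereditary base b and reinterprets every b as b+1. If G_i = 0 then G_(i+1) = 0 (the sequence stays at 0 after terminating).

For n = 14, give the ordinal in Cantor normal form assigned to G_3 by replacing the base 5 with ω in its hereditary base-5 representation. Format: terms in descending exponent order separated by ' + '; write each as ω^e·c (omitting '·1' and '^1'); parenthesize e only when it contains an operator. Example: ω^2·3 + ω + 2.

ω^(ω + 1) + ω^ω

i=0: 14 = 2^(2 + 1) + 2^2 + 2 (b=2); 2→3: 3^(3 + 1) + 3^3 + 3 = 111; 111−1 = 110
i=1: 110 = 3^(3 + 1) + 3^3 + 2 (b=3); 3→4: 4^(4 + 1) + 4^4 + 2 = 1282; 1282−1 = 1281
i=2: 1281 = 4^(4 + 1) + 4^4 + 1 (b=4); 4→5: 5^(5 + 1) + 5^5 + 1 = 18751; 18751−1 = 18750
i=3: 18750 = 5^(5 + 1) + 5^5 (b=5); 5→6: 6^(6 + 1) + 6^6 = 326592; 326592−1 = 326591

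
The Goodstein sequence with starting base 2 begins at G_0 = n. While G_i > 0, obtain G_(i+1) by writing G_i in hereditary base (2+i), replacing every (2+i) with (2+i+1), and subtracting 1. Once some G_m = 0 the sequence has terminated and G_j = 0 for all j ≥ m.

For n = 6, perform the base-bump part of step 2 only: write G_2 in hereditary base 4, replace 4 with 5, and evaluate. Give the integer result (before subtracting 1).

3126

6 —HB2→ 2^2 + 2 —bump→ 3^3 + 3 = 30 —(−1)→ 29
29 —HB3→ 3^3 + 2 —bump→ 4^4 + 2 = 258 —(−1)→ 257
257 —HB4→ 4^4 + 1 —bump→ 5^5 + 1 = 3126 —(−1)→ 3125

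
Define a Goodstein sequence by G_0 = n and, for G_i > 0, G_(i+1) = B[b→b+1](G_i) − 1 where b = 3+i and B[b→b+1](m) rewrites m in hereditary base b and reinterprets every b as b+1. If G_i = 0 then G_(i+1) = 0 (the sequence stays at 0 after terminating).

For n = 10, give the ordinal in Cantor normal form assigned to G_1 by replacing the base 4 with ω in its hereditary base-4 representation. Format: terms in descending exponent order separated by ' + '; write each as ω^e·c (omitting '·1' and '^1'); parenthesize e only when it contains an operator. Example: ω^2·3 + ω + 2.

base 3: 10 = 3^2 + 1; at 4: 4^2 + 1 = 17; next = 16
base 4: 16 = 4^2; at 5: 5^2 = 25; next = 24

ω^2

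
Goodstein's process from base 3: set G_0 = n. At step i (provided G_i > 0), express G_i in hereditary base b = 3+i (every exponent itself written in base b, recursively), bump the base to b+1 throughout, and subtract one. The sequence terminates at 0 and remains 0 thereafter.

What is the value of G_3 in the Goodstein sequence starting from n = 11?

35

i=0: 11 = 3^2 + 2 (b=3); 3→4: 4^2 + 2 = 18; 18−1 = 17
i=1: 17 = 4^2 + 1 (b=4); 4→5: 5^2 + 1 = 26; 26−1 = 25
i=2: 25 = 5^2 (b=5); 5→6: 6^2 = 36; 36−1 = 35
i=3: 35 = 5·6 + 5 (b=6); 6→7: 5·7 + 5 = 40; 40−1 = 39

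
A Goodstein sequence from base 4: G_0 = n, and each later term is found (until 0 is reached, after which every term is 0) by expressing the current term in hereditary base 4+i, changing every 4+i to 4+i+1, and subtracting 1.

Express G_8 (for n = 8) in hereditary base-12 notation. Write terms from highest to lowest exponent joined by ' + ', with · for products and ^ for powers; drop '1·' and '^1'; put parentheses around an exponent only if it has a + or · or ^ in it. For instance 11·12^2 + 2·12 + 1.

7

i=0: 8 = 2·4 (b=4); 4→5: 2·5 = 10; 10−1 = 9
i=1: 9 = 5 + 4 (b=5); 5→6: 6 + 4 = 10; 10−1 = 9
i=2: 9 = 6 + 3 (b=6); 6→7: 7 + 3 = 10; 10−1 = 9
i=3: 9 = 7 + 2 (b=7); 7→8: 8 + 2 = 10; 10−1 = 9
i=4: 9 = 8 + 1 (b=8); 8→9: 9 + 1 = 10; 10−1 = 9
i=5: 9 = 9 (b=9); 9→10: 10 = 10; 10−1 = 9
i=6: 9 = 9 (b=10); 10→11: 9 = 9; 9−1 = 8
i=7: 8 = 8 (b=11); 11→12: 8 = 8; 8−1 = 7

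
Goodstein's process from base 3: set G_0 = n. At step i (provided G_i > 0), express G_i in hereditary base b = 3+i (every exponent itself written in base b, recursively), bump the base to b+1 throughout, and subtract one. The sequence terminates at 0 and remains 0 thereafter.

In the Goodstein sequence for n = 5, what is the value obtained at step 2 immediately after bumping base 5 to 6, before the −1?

[0] 5 ≡ 3 + 2 (base 3). Lift 4: 6. −1: 5.
[1] 5 ≡ 4 + 1 (base 4). Lift 5: 6. −1: 5.
[2] 5 ≡ 5 (base 5). Lift 6: 6. −1: 5.

6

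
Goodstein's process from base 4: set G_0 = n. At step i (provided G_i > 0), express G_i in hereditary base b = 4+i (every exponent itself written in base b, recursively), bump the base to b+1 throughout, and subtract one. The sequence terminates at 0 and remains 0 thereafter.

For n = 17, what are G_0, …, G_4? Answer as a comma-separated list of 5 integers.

17 —HB4→ 4^2 + 1 —bump→ 5^2 + 1 = 26 —(−1)→ 25
25 —HB5→ 5^2 —bump→ 6^2 = 36 —(−1)→ 35
35 —HB6→ 5·6 + 5 —bump→ 5·7 + 5 = 40 —(−1)→ 39
39 —HB7→ 5·7 + 4 —bump→ 5·8 + 4 = 44 —(−1)→ 43

17, 25, 35, 39, 43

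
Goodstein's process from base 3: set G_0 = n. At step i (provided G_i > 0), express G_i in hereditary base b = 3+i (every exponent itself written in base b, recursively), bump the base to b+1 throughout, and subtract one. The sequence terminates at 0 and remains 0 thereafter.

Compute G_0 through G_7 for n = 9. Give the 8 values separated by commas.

i=0: 9 = 3^2 (b=3); 3→4: 4^2 = 16; 16−1 = 15
i=1: 15 = 3·4 + 3 (b=4); 4→5: 3·5 + 3 = 18; 18−1 = 17
i=2: 17 = 3·5 + 2 (b=5); 5→6: 3·6 + 2 = 20; 20−1 = 19
i=3: 19 = 3·6 + 1 (b=6); 6→7: 3·7 + 1 = 22; 22−1 = 21
i=4: 21 = 3·7 (b=7); 7→8: 3·8 = 24; 24−1 = 23
i=5: 23 = 2·8 + 7 (b=8); 8→9: 2·9 + 7 = 25; 25−1 = 24
i=6: 24 = 2·9 + 6 (b=9); 9→10: 2·10 + 6 = 26; 26−1 = 25

9, 15, 17, 19, 21, 23, 24, 25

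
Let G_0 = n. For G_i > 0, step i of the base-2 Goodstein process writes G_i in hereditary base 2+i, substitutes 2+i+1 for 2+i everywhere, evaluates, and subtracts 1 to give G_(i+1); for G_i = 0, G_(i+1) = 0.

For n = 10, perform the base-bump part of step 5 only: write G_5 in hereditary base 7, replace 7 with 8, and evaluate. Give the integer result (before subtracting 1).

84073324

G_0=10  [base 2] 2^(2 + 1) + 2  →[2↦3]→  3^(3 + 1) + 3 = 84  −1 ⇒ G_1=83
G_1=83  [base 3] 3^(3 + 1) + 2  →[3↦4]→  4^(4 + 1) + 2 = 1026  −1 ⇒ G_2=1025
G_2=1025  [base 4] 4^(4 + 1) + 1  →[4↦5]→  5^(5 + 1) + 1 = 15626  −1 ⇒ G_3=15625
G_3=15625  [base 5] 5^(5 + 1)  →[5↦6]→  6^(6 + 1) = 279936  −1 ⇒ G_4=279935
G_4=279935  [base 6] 5·6^6 + 5·6^5 + 5·6^4 + 5·6^3 + 5·6^2 + 5·6 + 5  →[6↦7]→  5·7^7 + 5·7^5 + 5·7^4 + 5·7^3 + 5·7^2 + 5·7 + 5 = 4215755  −1 ⇒ G_5=4215754
G_5=4215754  [base 7] 5·7^7 + 5·7^5 + 5·7^4 + 5·7^3 + 5·7^2 + 5·7 + 4  →[7↦8]→  5·8^8 + 5·8^5 + 5·8^4 + 5·8^3 + 5·8^2 + 5·8 + 4 = 84073324  −1 ⇒ G_6=84073323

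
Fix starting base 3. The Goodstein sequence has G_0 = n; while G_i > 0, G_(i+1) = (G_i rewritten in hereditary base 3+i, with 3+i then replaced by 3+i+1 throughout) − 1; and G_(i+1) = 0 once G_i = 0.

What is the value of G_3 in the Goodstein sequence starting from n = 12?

37

[0] 12 ≡ 3^2 + 3 (base 3). Lift 4: 20. −1: 19.
[1] 19 ≡ 4^2 + 3 (base 4). Lift 5: 28. −1: 27.
[2] 27 ≡ 5^2 + 2 (base 5). Lift 6: 38. −1: 37.
[3] 37 ≡ 6^2 + 1 (base 6). Lift 7: 50. −1: 49.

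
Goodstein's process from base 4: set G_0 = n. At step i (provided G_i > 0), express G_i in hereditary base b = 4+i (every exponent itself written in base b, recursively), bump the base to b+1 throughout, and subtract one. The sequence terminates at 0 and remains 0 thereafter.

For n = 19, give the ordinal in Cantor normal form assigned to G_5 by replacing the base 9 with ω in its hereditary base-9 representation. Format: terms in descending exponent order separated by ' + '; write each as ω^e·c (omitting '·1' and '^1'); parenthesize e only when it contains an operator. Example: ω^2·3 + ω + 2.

ω·7 + 6

(0) 19|_4 = 4^2 + 3 ↦ 5^2 + 3|_5 = 28 ⇒ 27
(1) 27|_5 = 5^2 + 2 ↦ 6^2 + 2|_6 = 38 ⇒ 37
(2) 37|_6 = 6^2 + 1 ↦ 7^2 + 1|_7 = 50 ⇒ 49
(3) 49|_7 = 7^2 ↦ 8^2|_8 = 64 ⇒ 63
(4) 63|_8 = 7·8 + 7 ↦ 7·9 + 7|_9 = 70 ⇒ 69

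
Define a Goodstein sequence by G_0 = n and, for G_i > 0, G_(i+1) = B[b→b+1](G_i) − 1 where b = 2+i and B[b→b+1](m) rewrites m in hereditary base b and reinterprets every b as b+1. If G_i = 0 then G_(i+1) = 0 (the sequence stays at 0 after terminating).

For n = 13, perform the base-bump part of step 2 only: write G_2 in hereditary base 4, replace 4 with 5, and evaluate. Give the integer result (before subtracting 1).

16093

i=0: 13 = 2^(2 + 1) + 2^2 + 1 (b=2); 2→3: 3^(3 + 1) + 3^3 + 1 = 109; 109−1 = 108
i=1: 108 = 3^(3 + 1) + 3^3 (b=3); 3→4: 4^(4 + 1) + 4^4 = 1280; 1280−1 = 1279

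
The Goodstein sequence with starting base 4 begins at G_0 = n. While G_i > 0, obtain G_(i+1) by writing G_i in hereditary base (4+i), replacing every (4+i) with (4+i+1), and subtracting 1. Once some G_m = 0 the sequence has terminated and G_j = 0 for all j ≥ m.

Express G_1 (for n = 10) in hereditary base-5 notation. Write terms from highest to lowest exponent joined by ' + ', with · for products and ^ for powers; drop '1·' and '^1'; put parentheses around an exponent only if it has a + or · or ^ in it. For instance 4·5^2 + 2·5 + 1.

2·5 + 1

[0] 10 ≡ 2·4 + 2 (base 4). Lift 5: 12. −1: 11.
[1] 11 ≡ 2·5 + 1 (base 5). Lift 6: 13. −1: 12.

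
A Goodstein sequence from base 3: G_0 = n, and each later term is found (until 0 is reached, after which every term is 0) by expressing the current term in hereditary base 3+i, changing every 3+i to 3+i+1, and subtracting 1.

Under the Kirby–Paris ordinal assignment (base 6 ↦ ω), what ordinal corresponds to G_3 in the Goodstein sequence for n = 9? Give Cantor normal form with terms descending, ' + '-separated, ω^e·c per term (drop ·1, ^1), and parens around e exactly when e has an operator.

ω·3 + 1

G_0=9  [base 3] 3^2  →[3↦4]→  4^2 = 16  −1 ⇒ G_1=15
G_1=15  [base 4] 3·4 + 3  →[4↦5]→  3·5 + 3 = 18  −1 ⇒ G_2=17
G_2=17  [base 5] 3·5 + 2  →[5↦6]→  3·6 + 2 = 20  −1 ⇒ G_3=19
G_3=19  [base 6] 3·6 + 1  →[6↦7]→  3·7 + 1 = 22  −1 ⇒ G_4=21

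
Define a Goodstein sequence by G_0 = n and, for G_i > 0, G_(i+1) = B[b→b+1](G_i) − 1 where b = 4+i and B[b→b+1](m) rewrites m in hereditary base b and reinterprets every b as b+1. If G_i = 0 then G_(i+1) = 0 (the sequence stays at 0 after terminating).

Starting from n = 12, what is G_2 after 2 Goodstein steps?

15

G_0=12  [base 4] 3·4  →[4↦5]→  3·5 = 15  −1 ⇒ G_1=14
G_1=14  [base 5] 2·5 + 4  →[5↦6]→  2·6 + 4 = 16  −1 ⇒ G_2=15
G_2=15  [base 6] 2·6 + 3  →[6↦7]→  2·7 + 3 = 17  −1 ⇒ G_3=16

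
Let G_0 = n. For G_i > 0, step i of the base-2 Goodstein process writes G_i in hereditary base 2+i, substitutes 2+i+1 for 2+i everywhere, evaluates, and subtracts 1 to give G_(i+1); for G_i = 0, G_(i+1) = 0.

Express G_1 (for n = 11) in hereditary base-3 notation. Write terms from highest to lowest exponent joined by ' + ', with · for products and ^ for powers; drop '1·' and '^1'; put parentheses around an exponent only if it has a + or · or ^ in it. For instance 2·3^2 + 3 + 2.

3^(3 + 1) + 3

base 2: 11 = 2^(2 + 1) + 2 + 1; at 3: 3^(3 + 1) + 3 + 1 = 85; next = 84
base 3: 84 = 3^(3 + 1) + 3; at 4: 4^(4 + 1) + 4 = 1028; next = 1027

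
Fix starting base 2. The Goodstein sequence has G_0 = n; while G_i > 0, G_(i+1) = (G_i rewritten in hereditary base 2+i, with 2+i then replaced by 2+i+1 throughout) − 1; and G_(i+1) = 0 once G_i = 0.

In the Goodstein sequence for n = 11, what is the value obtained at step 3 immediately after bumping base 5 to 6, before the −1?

279938

step 0: 11 = 2^(2 + 1) + 2 + 1; sub 3 for 2: 3^(3 + 1) + 3 + 1; = 85; G_1 = 85−1 = 84
step 1: 84 = 3^(3 + 1) + 3; sub 4 for 3: 4^(4 + 1) + 4; = 1028; G_2 = 1028−1 = 1027
step 2: 1027 = 4^(4 + 1) + 3; sub 5 for 4: 5^(5 + 1) + 3; = 15628; G_3 = 15628−1 = 15627
step 3: 15627 = 5^(5 + 1) + 2; sub 6 for 5: 6^(6 + 1) + 2; = 279938; G_4 = 279938−1 = 279937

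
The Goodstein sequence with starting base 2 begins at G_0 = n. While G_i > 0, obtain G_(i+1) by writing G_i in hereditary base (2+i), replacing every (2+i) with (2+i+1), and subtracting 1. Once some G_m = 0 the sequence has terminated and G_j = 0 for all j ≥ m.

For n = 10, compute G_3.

15625

G_0=10  [base 2] 2^(2 + 1) + 2  →[2↦3]→  3^(3 + 1) + 3 = 84  −1 ⇒ G_1=83
G_1=83  [base 3] 3^(3 + 1) + 2  →[3↦4]→  4^(4 + 1) + 2 = 1026  −1 ⇒ G_2=1025
G_2=1025  [base 4] 4^(4 + 1) + 1  →[4↦5]→  5^(5 + 1) + 1 = 15626  −1 ⇒ G_3=15625
G_3=15625  [base 5] 5^(5 + 1)  →[5↦6]→  6^(6 + 1) = 279936  −1 ⇒ G_4=279935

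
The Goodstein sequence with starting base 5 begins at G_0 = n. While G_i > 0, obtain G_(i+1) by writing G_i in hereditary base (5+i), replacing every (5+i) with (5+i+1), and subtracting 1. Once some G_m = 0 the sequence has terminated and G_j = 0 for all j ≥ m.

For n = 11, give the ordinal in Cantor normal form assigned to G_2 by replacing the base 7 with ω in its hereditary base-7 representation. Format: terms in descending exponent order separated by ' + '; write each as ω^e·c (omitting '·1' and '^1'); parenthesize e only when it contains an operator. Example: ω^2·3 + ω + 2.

step 0: 11 = 2·5 + 1; sub 6 for 5: 2·6 + 1; = 13; G_1 = 13−1 = 12
step 1: 12 = 2·6; sub 7 for 6: 2·7; = 14; G_2 = 14−1 = 13
step 2: 13 = 7 + 6; sub 8 for 7: 8 + 6; = 14; G_3 = 14−1 = 13

ω + 6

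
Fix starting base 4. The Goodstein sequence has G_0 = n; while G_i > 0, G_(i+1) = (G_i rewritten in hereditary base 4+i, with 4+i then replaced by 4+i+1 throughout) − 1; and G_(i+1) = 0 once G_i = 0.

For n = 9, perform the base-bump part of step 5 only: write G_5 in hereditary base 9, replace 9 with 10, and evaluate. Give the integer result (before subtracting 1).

step 0: 9 = 2·4 + 1; sub 5 for 4: 2·5 + 1; = 11; G_1 = 11−1 = 10
step 1: 10 = 2·5; sub 6 for 5: 2·6; = 12; G_2 = 12−1 = 11
step 2: 11 = 6 + 5; sub 7 for 6: 7 + 5; = 12; G_3 = 12−1 = 11
step 3: 11 = 7 + 4; sub 8 for 7: 8 + 4; = 12; G_4 = 12−1 = 11
step 4: 11 = 8 + 3; sub 9 for 8: 9 + 3; = 12; G_5 = 12−1 = 11
step 5: 11 = 9 + 2; sub 10 for 9: 10 + 2; = 12; G_6 = 12−1 = 11

12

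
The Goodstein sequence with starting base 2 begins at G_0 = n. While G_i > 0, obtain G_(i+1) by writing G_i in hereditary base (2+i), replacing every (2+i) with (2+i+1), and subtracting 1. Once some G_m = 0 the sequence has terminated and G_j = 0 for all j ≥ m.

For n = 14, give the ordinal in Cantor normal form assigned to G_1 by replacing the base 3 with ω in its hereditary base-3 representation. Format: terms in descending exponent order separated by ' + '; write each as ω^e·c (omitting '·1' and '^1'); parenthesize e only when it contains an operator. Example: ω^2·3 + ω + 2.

ω^(ω + 1) + ω^ω + 2

G_0=14  [base 2] 2^(2 + 1) + 2^2 + 2  →[2↦3]→  3^(3 + 1) + 3^3 + 3 = 111  −1 ⇒ G_1=110
G_1=110  [base 3] 3^(3 + 1) + 3^3 + 2  →[3↦4]→  4^(4 + 1) + 4^4 + 2 = 1282  −1 ⇒ G_2=1281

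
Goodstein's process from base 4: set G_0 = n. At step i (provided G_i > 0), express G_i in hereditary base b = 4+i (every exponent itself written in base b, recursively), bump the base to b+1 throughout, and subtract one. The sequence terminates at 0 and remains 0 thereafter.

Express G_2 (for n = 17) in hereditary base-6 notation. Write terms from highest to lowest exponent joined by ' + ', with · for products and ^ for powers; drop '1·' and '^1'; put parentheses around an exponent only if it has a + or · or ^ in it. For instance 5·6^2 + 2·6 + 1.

5·6 + 5

(0) 17|_4 = 4^2 + 1 ↦ 5^2 + 1|_5 = 26 ⇒ 25
(1) 25|_5 = 5^2 ↦ 6^2|_6 = 36 ⇒ 35
(2) 35|_6 = 5·6 + 5 ↦ 5·7 + 5|_7 = 40 ⇒ 39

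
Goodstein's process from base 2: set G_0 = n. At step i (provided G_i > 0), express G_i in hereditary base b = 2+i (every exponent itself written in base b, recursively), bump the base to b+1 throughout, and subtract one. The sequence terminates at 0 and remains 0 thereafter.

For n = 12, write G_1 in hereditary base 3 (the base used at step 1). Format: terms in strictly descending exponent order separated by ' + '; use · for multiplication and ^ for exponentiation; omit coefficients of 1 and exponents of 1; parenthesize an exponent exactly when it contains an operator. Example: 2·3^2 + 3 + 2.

12 —HB2→ 2^(2 + 1) + 2^2 —bump→ 3^(3 + 1) + 3^3 = 108 —(−1)→ 107
107 —HB3→ 3^(3 + 1) + 2·3^2 + 2·3 + 2 —bump→ 4^(4 + 1) + 2·4^2 + 2·4 + 2 = 1066 —(−1)→ 1065

3^(3 + 1) + 2·3^2 + 2·3 + 2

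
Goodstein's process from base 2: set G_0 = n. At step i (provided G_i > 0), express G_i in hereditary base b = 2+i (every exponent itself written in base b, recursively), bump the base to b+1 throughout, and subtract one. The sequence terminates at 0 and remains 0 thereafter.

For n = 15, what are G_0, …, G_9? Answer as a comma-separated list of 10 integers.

15, 111, 1283, 18752, 326593, 6588344, 150994943, 3524450280, 100077777775, 3138578427934

step 0: 15 = 2^(2 + 1) + 2^2 + 2 + 1; sub 3 for 2: 3^(3 + 1) + 3^3 + 3 + 1; = 112; G_1 = 112−1 = 111
step 1: 111 = 3^(3 + 1) + 3^3 + 3; sub 4 for 3: 4^(4 + 1) + 4^4 + 4; = 1284; G_2 = 1284−1 = 1283
step 2: 1283 = 4^(4 + 1) + 4^4 + 3; sub 5 for 4: 5^(5 + 1) + 5^5 + 3; = 18753; G_3 = 18753−1 = 18752
step 3: 18752 = 5^(5 + 1) + 5^5 + 2; sub 6 for 5: 6^(6 + 1) + 6^6 + 2; = 326594; G_4 = 326594−1 = 326593
step 4: 326593 = 6^(6 + 1) + 6^6 + 1; sub 7 for 6: 7^(7 + 1) + 7^7 + 1; = 6588345; G_5 = 6588345−1 = 6588344
step 5: 6588344 = 7^(7 + 1) + 7^7; sub 8 for 7: 8^(8 + 1) + 8^8; = 150994944; G_6 = 150994944−1 = 150994943
step 6: 150994943 = 8^(8 + 1) + 7·8^7 + 7·8^6 + 7·8^5 + 7·8^4 + 7·8^3 + 7·8^2 + 7·8 + 7; sub 9 for 8: 9^(9 + 1) + 7·9^7 + 7·9^6 + 7·9^5 + 7·9^4 + 7·9^3 + 7·9^2 + 7·9 + 7; = 3524450281; G_7 = 3524450281−1 = 3524450280
step 7: 3524450280 = 9^(9 + 1) + 7·9^7 + 7·9^6 + 7·9^5 + 7·9^4 + 7·9^3 + 7·9^2 + 7·9 + 6; sub 10 for 9: 10^(10 + 1) + 7·10^7 + 7·10^6 + 7·10^5 + 7·10^4 + 7·10^3 + 7·10^2 + 7·10 + 6; = 100077777776; G_8 = 100077777776−1 = 100077777775
step 8: 100077777775 = 10^(10 + 1) + 7·10^7 + 7·10^6 + 7·10^5 + 7·10^4 + 7·10^3 + 7·10^2 + 7·10 + 5; sub 11 for 10: 11^(11 + 1) + 7·11^7 + 7·11^6 + 7·11^5 + 7·11^4 + 7·11^3 + 7·11^2 + 7·11 + 5; = 3138578427935; G_9 = 3138578427935−1 = 3138578427934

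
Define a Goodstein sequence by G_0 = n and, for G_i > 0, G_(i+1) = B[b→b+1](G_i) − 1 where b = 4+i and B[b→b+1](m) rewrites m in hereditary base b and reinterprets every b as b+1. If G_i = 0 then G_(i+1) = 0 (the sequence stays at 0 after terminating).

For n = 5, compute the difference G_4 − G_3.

G_0=5  [base 4] 4 + 1  →[4↦5]→  5 + 1 = 6  −1 ⇒ G_1=5
G_1=5  [base 5] 5  →[5↦6]→  6 = 6  −1 ⇒ G_2=5
G_2=5  [base 6] 5  →[6↦7]→  5 = 5  −1 ⇒ G_3=4
G_3=4  [base 7] 4  →[7↦8]→  4 = 4  −1 ⇒ G_4=3

-1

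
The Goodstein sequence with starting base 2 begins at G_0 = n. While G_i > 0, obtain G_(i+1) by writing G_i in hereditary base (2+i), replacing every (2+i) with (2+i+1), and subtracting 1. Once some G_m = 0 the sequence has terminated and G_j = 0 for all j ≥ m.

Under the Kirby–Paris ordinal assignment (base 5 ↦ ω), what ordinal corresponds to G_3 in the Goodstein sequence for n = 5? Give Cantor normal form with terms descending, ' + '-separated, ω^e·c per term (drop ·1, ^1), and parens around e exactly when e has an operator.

step 0: 5 = 2^2 + 1; sub 3 for 2: 3^3 + 1; = 28; G_1 = 28−1 = 27
step 1: 27 = 3^3; sub 4 for 3: 4^4; = 256; G_2 = 256−1 = 255
step 2: 255 = 3·4^3 + 3·4^2 + 3·4 + 3; sub 5 for 4: 3·5^3 + 3·5^2 + 3·5 + 3; = 468; G_3 = 468−1 = 467

ω^3·3 + ω^2·3 + ω·3 + 2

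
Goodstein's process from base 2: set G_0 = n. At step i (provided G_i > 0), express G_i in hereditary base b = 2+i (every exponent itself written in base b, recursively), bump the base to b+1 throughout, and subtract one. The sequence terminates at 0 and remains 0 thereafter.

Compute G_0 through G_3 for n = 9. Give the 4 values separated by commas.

G_0=9  [base 2] 2^(2 + 1) + 1  →[2↦3]→  3^(3 + 1) + 1 = 82  −1 ⇒ G_1=81
G_1=81  [base 3] 3^(3 + 1)  →[3↦4]→  4^(4 + 1) = 1024  −1 ⇒ G_2=1023
G_2=1023  [base 4] 3·4^4 + 3·4^3 + 3·4^2 + 3·4 + 3  →[4↦5]→  3·5^5 + 3·5^3 + 3·5^2 + 3·5 + 3 = 9843  −1 ⇒ G_3=9842

9, 81, 1023, 9842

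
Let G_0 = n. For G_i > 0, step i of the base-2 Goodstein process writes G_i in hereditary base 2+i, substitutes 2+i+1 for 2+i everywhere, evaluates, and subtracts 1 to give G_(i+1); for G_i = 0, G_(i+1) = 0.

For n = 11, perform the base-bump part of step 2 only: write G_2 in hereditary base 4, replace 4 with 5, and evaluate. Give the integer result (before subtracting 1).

15628

11 —HB2→ 2^(2 + 1) + 2 + 1 —bump→ 3^(3 + 1) + 3 + 1 = 85 —(−1)→ 84
84 —HB3→ 3^(3 + 1) + 3 —bump→ 4^(4 + 1) + 4 = 1028 —(−1)→ 1027
1027 —HB4→ 4^(4 + 1) + 3 —bump→ 5^(5 + 1) + 3 = 15628 —(−1)→ 15627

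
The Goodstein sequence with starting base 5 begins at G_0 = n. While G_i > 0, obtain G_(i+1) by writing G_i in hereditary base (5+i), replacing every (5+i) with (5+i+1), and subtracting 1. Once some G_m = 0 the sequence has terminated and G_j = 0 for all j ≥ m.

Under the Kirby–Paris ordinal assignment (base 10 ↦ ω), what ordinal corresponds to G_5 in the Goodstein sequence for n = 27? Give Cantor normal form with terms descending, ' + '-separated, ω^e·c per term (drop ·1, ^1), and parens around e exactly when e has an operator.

ω·7 + 5

G_0 = 27. HB_5(27) = 5^2 + 2. Bump = 38. G_1 = 37.
G_1 = 37. HB_6(37) = 6^2 + 1. Bump = 50. G_2 = 49.
G_2 = 49. HB_7(49) = 7^2. Bump = 64. G_3 = 63.
G_3 = 63. HB_8(63) = 7·8 + 7. Bump = 70. G_4 = 69.
G_4 = 69. HB_9(69) = 7·9 + 6. Bump = 76. G_5 = 75.
G_5 = 75. HB_10(75) = 7·10 + 5. Bump = 82. G_6 = 81.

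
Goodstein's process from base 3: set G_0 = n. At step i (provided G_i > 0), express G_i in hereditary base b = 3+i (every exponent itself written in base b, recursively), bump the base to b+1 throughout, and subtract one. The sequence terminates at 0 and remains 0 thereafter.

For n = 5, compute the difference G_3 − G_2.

0

G_0=5  [base 3] 3 + 2  →[3↦4]→  4 + 2 = 6  −1 ⇒ G_1=5
G_1=5  [base 4] 4 + 1  →[4↦5]→  5 + 1 = 6  −1 ⇒ G_2=5
G_2=5  [base 5] 5  →[5↦6]→  6 = 6  −1 ⇒ G_3=5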